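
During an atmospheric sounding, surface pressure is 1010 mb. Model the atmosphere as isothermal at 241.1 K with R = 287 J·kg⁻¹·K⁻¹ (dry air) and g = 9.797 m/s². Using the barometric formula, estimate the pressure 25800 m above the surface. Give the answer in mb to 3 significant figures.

Scale height: H = RT/g = 287 × 241.1 / 9.797 = 7062.9 m.
Barometric formula: P = P₀ exp(−z/H).
z/H = 25800/7062.9 = 3.6529; exp(−3.6529) = 0.025916.
P = 1010 × 0.025916 = 26.175 mb.

P ≈ 26.2 mb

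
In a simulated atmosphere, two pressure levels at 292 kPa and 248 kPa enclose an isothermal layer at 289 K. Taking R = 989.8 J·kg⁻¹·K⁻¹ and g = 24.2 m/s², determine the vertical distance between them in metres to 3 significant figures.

Hypsometric equation: Δz = (R T̄/g) ln(P₁/P₂).
R T̄/g = 989.8 × 289 / 24.2 = 11820 m.
ln(292/248) = ln(1.1774) = 0.16331.
Δz = 11820 × 0.16331 = 1930.3 m.

Δz ≈ 1930 m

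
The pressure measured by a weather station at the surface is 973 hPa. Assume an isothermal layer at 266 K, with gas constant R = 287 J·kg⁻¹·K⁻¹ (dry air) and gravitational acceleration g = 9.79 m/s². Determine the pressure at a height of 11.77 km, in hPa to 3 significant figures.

P ≈ 215 hPa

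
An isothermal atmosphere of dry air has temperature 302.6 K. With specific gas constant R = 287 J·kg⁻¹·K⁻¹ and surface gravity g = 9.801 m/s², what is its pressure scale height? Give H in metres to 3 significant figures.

The scale height of an isothermal atmosphere is H = RT/g.
H = 287 × 302.6 / 9.801 = 86846/9.801 = 8860.9 m.

H ≈ 8860 m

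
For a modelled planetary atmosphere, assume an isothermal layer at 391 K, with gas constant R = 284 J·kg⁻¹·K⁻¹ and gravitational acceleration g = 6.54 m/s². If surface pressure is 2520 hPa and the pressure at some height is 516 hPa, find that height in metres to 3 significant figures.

Scale height: H = RT/g = 284 × 391 / 6.54 = 16979 m.
Invert the barometric formula: z = H ln(P₀/P).
P₀/P = 2520/516 = 4.8837; ln(4.8837) = 1.5859.
z = 16979 × 1.5859 = 26927 m.

z ≈ 26900 m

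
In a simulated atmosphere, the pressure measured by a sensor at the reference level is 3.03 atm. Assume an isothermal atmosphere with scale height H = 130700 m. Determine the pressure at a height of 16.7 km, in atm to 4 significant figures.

P ≈ 2.667 atm

Barometric formula: P = P₀ exp(−z/H).
z/H = 16700/130700 = 0.12777; exp(−0.12777) = 0.88006.
P = 3.03 × 0.88006 = 2.6666 atm.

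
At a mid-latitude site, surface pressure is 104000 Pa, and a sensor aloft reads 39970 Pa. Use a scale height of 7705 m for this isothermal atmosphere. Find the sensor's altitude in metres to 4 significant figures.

z ≈ 7368 m

Invert the barometric formula: z = H ln(P₀/P).
P₀/P = 104000/39970 = 2.6020; ln(2.6020) = 0.95628.
z = 7705.0 × 0.95628 = 7368.1 m.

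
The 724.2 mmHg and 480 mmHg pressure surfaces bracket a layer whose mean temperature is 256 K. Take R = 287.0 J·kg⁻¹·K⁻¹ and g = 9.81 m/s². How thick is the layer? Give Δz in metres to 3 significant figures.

Δz ≈ 3080 m

Hypsometric equation: Δz = (R T̄/g) ln(P₁/P₂).
R T̄/g = 287.0 × 256 / 9.81 = 7489.5 m.
ln(724.2/480) = ln(1.5088) = 0.41131.
Δz = 7489.5 × 0.41131 = 3080.5 m.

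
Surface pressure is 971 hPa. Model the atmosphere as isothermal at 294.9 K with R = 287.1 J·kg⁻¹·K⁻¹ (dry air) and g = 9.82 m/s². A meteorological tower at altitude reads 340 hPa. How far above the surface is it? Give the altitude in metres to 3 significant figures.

Scale height: H = RT/g = 287.1 × 294.9 / 9.82 = 8621.8 m.
Invert the barometric formula: z = H ln(P₀/P).
P₀/P = 971/340 = 2.8559; ln(2.8559) = 1.0494.
z = 8621.8 × 1.0494 = 9047.7 m.

z ≈ 9050 m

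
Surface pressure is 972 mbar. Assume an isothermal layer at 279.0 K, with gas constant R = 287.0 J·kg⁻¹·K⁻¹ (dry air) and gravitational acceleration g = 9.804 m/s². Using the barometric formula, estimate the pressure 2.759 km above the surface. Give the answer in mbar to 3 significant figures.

Scale height: H = RT/g = 287.0 × 279.0 / 9.804 = 8167.4 m.
Barometric formula: P = P₀ exp(−z/H).
z/H = 2759.0/8167.4 = 0.33781; exp(−0.33781) = 0.71333.
P = 972 × 0.71333 = 693.36 mbar.

P ≈ 693 mbar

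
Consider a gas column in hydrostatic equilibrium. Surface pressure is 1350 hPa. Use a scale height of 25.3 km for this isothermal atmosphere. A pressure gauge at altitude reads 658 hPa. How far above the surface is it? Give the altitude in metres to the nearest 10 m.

z ≈ 18180 m

Invert the barometric formula: z = H ln(P₀/P).
P₀/P = 1350/658 = 2.0517; ln(2.0517) = 0.71867.
z = 25300 × 0.71867 = 18182 m.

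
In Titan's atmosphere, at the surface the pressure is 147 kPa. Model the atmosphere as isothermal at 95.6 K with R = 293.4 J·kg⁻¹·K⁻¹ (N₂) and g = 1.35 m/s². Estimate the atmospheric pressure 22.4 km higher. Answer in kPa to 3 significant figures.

Scale height: H = RT/g = 293.4 × 95.6 / 1.35 = 20777 m.
Barometric formula: P = P₀ exp(−z/H).
z/H = 22400/20777 = 1.0781; exp(−1.0781) = 0.34024.
P = 147 × 0.34024 = 50.015 kPa.

P ≈ 50.0 kPa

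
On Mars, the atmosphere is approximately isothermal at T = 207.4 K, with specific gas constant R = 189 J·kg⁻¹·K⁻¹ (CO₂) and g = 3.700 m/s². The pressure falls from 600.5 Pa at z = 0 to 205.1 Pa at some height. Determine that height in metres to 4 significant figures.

Scale height: H = RT/g = 189 × 207.4 / 3.700 = 10594 m.
Invert the barometric formula: z = H ln(P₀/P).
P₀/P = 600.5/205.1 = 2.9278; ln(2.9278) = 1.0743.
z = 10594 × 1.0743 = 11381 m.

z ≈ 11380 m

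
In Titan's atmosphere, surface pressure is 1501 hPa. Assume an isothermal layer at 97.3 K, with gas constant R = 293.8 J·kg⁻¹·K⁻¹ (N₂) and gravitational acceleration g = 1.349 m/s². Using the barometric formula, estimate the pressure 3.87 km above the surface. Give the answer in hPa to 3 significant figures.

Scale height: H = RT/g = 293.8 × 97.3 / 1.349 = 21191 m.
Barometric formula: P = P₀ exp(−z/H).
z/H = 3870.0/21191 = 0.18262; exp(−0.18262) = 0.83308.
P = 1501 × 0.83308 = 1250.5 hPa.

P ≈ 1250 hPa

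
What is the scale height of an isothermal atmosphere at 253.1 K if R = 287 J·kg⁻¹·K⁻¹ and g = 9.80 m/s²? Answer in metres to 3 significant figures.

The scale height of an isothermal atmosphere is H = RT/g.
H = 287 × 253.1 / 9.80 = 72640/9.80 = 7412.2 m.

H ≈ 7410 m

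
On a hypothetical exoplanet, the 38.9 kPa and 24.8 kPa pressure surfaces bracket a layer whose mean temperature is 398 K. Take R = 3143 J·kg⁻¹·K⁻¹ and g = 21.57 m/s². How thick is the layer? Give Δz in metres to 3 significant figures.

Δz ≈ 26100 m

Hypsometric equation: Δz = (R T̄/g) ln(P₁/P₂).
R T̄/g = 3143 × 398 / 21.57 = 57993 m.
ln(38.9/24.8) = ln(1.5685) = 0.45012.
Δz = 57993 × 0.45012 = 26104 m.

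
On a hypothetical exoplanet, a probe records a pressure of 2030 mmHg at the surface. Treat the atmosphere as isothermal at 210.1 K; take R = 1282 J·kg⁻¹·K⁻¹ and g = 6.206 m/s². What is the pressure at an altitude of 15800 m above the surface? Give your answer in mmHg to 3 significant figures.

Scale height: H = RT/g = 1282 × 210.1 / 6.206 = 43401 m.
Barometric formula: P = P₀ exp(−z/H).
z/H = 15800/43401 = 0.36405; exp(−0.36405) = 0.69486.
P = 2030 × 0.69486 = 1410.6 mmHg.

P ≈ 1410 mmHg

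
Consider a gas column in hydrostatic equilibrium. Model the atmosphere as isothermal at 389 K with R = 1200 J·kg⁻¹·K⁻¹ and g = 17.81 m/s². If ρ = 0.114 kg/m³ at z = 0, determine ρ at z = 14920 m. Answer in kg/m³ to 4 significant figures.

ρ ≈ 0.06452 kg/m³

Scale height: H = RT/g = 1200 × 389 / 17.81 = 26210 m.
In an isothermal atmosphere, density decays like pressure: ρ = ρ₀ exp(−z/H).
z/H = 14920/26210 = 0.56925; exp(−0.56925) = 0.56595.
ρ = 0.114 × 0.56595 = 0.064518 kg/m³.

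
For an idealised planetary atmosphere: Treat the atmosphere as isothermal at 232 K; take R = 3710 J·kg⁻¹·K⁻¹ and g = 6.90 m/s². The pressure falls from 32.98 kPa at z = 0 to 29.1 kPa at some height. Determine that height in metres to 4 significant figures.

z ≈ 15610 m

Scale height: H = RT/g = 3710 × 232 / 6.90 = 124740 m.
Invert the barometric formula: z = H ln(P₀/P).
P₀/P = 32.98/29.1 = 1.1333; ln(1.1333) = 0.12513.
z = 124740 × 0.12513 = 15609 m.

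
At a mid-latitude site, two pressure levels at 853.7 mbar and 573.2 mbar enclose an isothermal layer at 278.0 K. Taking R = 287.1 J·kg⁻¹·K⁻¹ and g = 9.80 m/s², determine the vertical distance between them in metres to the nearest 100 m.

Δz ≈ 3200 m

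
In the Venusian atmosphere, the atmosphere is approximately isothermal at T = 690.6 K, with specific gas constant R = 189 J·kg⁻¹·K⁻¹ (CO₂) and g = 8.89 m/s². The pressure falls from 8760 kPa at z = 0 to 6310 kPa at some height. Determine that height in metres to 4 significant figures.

Scale height: H = RT/g = 189 × 690.6 / 8.89 = 14682 m.
Invert the barometric formula: z = H ln(P₀/P).
P₀/P = 8760/6310 = 1.3883; ln(1.3883) = 0.32808.
z = 14682 × 0.32808 = 4816.9 m.

z ≈ 4817 m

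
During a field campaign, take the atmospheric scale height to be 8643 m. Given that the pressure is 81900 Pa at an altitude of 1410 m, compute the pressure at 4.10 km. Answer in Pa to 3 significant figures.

Between two levels, P₂ = P₁ exp(−Δz/H) with Δz = z₂ − z₁.
Δz = 4100.0 − 1410.0 = 2690.0 m; Δz/H = 2690.0/8643.0 = 0.31123.
P₂ = 81900 × exp(−0.31123) = 81900 × 0.73255 = 59996 Pa.

P ≈ 60000 Pa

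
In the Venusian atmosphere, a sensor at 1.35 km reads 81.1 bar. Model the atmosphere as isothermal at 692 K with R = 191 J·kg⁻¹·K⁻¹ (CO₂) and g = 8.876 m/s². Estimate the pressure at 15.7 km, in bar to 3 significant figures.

Scale height: H = RT/g = 191 × 692 / 8.876 = 14891 m.
Between two levels, P₂ = P₁ exp(−Δz/H) with Δz = z₂ − z₁.
Δz = 15700 − 1350.0 = 14350 m; Δz/H = 14350/14891 = 0.96367.
P₂ = 81.1 × exp(−0.96367) = 81.1 × 0.38149 = 30.939 bar.

P ≈ 30.9 bar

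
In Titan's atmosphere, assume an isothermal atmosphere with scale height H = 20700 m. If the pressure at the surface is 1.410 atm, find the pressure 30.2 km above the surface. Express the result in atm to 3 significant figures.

Barometric formula: P = P₀ exp(−z/H).
z/H = 30200/20700 = 1.4589; exp(−1.4589) = 0.23249.
P = 1.410 × 0.23249 = 0.32781 atm.

P ≈ 0.328 atm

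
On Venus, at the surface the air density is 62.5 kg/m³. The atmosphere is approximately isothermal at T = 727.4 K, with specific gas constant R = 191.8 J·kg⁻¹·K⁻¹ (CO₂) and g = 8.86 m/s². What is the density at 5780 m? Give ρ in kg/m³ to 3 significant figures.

ρ ≈ 43.3 kg/m³

Scale height: H = RT/g = 191.8 × 727.4 / 8.86 = 15747 m.
In an isothermal atmosphere, density decays like pressure: ρ = ρ₀ exp(−z/H).
z/H = 5780.0/15747 = 0.36705; exp(−0.36705) = 0.69278.
ρ = 62.5 × 0.69278 = 43.299 kg/m³.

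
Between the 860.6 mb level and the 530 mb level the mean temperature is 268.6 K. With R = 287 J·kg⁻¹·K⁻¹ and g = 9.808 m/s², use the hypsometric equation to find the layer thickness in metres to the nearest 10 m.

Δz ≈ 3810 m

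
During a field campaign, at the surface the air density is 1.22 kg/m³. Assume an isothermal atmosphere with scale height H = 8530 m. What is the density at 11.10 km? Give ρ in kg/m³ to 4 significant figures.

In an isothermal atmosphere, density decays like pressure: ρ = ρ₀ exp(−z/H).
z/H = 11100/8530.0 = 1.3013; exp(−1.3013) = 0.27218.
ρ = 1.22 × 0.27218 = 0.33206 kg/m³.

ρ ≈ 0.3321 kg/m³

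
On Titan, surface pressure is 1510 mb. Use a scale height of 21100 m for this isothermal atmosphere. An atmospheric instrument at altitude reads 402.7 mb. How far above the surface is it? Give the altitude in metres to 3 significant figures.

z ≈ 27900 m

Invert the barometric formula: z = H ln(P₀/P).
P₀/P = 1510/402.7 = 3.7497; ln(3.7497) = 1.3217.
z = 21100 × 1.3217 = 27888 m.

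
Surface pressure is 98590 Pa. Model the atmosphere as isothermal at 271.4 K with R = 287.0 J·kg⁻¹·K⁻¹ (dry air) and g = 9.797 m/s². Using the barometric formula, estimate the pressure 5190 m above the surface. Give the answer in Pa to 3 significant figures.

P ≈ 51300 Pa

Scale height: H = RT/g = 287.0 × 271.4 / 9.797 = 7950.6 m.
Barometric formula: P = P₀ exp(−z/H).
z/H = 5190.0/7950.6 = 0.65278; exp(−0.65278) = 0.52060.
P = 98590 × 0.52060 = 51326 Pa.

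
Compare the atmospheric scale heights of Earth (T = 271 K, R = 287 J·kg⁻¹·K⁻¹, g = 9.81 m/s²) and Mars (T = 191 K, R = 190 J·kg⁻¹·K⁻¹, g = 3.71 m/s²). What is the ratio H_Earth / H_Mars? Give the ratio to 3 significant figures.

H = RT/g for each body.
H_Earth = 287 × 271 / 9.81 = 7928.3 m.
H_Mars = 190 × 191 / 3.71 = 9781.7 m.
H_Earth/H_Mars = 7928.3/9781.7 = 0.81052.

H_Earth/H_Mars ≈ 0.811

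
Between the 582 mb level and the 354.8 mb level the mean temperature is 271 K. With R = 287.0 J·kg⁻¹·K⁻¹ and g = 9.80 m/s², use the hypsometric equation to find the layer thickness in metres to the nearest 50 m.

Δz ≈ 3950 m

Hypsometric equation: Δz = (R T̄/g) ln(P₁/P₂).
R T̄/g = 287.0 × 271 / 9.80 = 7936.4 m.
ln(582/354.8) = ln(1.6404) = 0.49494.
Δz = 7936.4 × 0.49494 = 3928.0 m.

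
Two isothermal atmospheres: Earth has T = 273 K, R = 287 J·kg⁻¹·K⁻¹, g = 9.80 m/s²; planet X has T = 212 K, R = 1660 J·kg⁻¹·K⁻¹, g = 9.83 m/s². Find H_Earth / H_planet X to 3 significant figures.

H_Earth/H_planet X ≈ 0.223

H = RT/g for each body.
H_Earth = 287 × 273 / 9.80 = 7995.0 m.
H_planet X = 1660 × 212 / 9.83 = 35801 m.
H_Earth/H_planet X = 7995.0/35801 = 0.22332.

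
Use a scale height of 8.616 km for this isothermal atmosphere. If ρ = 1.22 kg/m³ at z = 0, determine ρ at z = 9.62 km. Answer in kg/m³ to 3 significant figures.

In an isothermal atmosphere, density decays like pressure: ρ = ρ₀ exp(−z/H).
z/H = 9620.0/8616.0 = 1.1165; exp(−1.1165) = 0.32742.
ρ = 1.22 × 0.32742 = 0.39945 kg/m³.

ρ ≈ 0.399 kg/m³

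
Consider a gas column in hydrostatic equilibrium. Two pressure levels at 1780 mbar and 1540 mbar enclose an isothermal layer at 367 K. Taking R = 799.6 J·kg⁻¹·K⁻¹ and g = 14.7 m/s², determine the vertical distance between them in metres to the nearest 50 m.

Δz ≈ 2900 m

Hypsometric equation: Δz = (R T̄/g) ln(P₁/P₂).
R T̄/g = 799.6 × 367 / 14.7 = 19963 m.
ln(1780/1540) = ln(1.1558) = 0.14479.
Δz = 19963 × 0.14479 = 2890.4 m.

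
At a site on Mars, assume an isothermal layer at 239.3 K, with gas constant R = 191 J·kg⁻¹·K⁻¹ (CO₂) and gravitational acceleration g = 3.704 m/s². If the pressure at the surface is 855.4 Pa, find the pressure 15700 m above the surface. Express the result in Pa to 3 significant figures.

Scale height: H = RT/g = 191 × 239.3 / 3.704 = 12340 m.
Barometric formula: P = P₀ exp(−z/H).
z/H = 15700/12340 = 1.2723; exp(−1.2723) = 0.28019.
P = 855.4 × 0.28019 = 239.67 Pa.

P ≈ 240 Pa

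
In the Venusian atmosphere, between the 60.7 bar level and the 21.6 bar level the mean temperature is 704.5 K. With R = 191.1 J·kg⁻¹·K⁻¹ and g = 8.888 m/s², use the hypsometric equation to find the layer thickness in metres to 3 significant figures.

Δz ≈ 15700 m

Hypsometric equation: Δz = (R T̄/g) ln(P₁/P₂).
R T̄/g = 191.1 × 704.5 / 8.888 = 15147 m.
ln(60.7/21.6) = ln(2.8102) = 1.0333.
Δz = 15147 × 1.0333 = 15651 m.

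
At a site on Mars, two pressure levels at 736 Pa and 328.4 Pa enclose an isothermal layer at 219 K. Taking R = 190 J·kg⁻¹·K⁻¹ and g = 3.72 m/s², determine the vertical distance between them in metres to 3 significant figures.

Hypsometric equation: Δz = (R T̄/g) ln(P₁/P₂).
R T̄/g = 190 × 219 / 3.72 = 11185 m.
ln(736/328.4) = ln(2.2412) = 0.80701.
Δz = 11185 × 0.80701 = 9026.4 m.

Δz ≈ 9030 m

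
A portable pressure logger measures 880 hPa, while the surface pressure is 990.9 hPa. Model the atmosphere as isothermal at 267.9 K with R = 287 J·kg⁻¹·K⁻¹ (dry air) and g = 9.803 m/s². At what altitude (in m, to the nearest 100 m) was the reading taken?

z ≈ 900 m

Scale height: H = RT/g = 287 × 267.9 / 9.803 = 7843.2 m.
Invert the barometric formula: z = H ln(P₀/P).
P₀/P = 990.9/880 = 1.1260; ln(1.1260) = 0.11867.
z = 7843.2 × 0.11867 = 930.75 m.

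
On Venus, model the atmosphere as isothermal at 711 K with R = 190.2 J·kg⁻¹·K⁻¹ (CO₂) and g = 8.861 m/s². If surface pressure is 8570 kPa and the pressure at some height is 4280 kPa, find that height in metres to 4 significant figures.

z ≈ 10600 m

Scale height: H = RT/g = 190.2 × 711 / 8.861 = 15262 m.
Invert the barometric formula: z = H ln(P₀/P).
P₀/P = 8570/4280 = 2.0023; ln(2.0023) = 0.69430.
z = 15262 × 0.69430 = 10596 m.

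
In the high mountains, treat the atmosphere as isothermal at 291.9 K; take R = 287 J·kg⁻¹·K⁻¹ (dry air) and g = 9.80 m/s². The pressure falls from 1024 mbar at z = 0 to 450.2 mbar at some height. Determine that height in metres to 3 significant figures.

z ≈ 7020 m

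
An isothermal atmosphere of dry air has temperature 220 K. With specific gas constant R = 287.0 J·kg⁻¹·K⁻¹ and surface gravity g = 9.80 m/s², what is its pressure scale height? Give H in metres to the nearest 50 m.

H ≈ 6450 m

The scale height of an isothermal atmosphere is H = RT/g.
H = 287.0 × 220 / 9.80 = 63140/9.80 = 6442.9 m.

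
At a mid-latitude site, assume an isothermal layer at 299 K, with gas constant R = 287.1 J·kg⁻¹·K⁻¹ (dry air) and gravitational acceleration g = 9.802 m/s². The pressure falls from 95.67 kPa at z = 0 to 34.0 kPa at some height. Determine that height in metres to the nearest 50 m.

Scale height: H = RT/g = 287.1 × 299 / 9.802 = 8757.7 m.
Invert the barometric formula: z = H ln(P₀/P).
P₀/P = 95.67/34.0 = 2.8138; ln(2.8138) = 1.0345.
z = 8757.7 × 1.0345 = 9059.8 m.

z ≈ 9050 m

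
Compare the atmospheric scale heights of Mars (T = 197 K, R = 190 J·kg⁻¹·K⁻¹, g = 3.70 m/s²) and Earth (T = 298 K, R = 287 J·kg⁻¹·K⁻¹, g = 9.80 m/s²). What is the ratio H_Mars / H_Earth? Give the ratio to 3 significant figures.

H = RT/g for each body.
H_Mars = 190 × 197 / 3.70 = 10116 m.
H_Earth = 287 × 298 / 9.80 = 8727.1 m.
H_Mars/H_Earth = 10116/8727.1 = 1.1591.

H_Mars/H_Earth ≈ 1.16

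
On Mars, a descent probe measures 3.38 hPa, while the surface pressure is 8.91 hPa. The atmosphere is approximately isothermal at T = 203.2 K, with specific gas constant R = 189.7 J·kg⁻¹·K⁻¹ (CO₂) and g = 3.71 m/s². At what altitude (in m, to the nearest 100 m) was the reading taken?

Scale height: H = RT/g = 189.7 × 203.2 / 3.71 = 10390 m.
Invert the barometric formula: z = H ln(P₀/P).
P₀/P = 8.91/3.38 = 2.6361; ln(2.6361) = 0.96930.
z = 10390 × 0.96930 = 10071 m.

z ≈ 10100 m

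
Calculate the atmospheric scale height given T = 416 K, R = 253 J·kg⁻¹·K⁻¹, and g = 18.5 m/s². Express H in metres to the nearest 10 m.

H ≈ 5690 m

The scale height of an isothermal atmosphere is H = RT/g.
H = 253 × 416 / 18.5 = 105250/18.5 = 5689.2 m.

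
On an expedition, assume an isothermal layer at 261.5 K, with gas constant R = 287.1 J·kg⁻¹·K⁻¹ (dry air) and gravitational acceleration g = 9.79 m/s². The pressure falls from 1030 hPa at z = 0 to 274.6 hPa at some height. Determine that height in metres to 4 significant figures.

z ≈ 10140 m

Scale height: H = RT/g = 287.1 × 261.5 / 9.79 = 7668.7 m.
Invert the barometric formula: z = H ln(P₀/P).
P₀/P = 1030/274.6 = 3.7509; ln(3.7509) = 1.3220.
z = 7668.7 × 1.3220 = 10138 m.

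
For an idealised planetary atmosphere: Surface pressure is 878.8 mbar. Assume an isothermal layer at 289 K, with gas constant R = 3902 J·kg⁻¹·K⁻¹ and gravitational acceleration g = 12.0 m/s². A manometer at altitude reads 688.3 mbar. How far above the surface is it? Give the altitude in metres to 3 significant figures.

z ≈ 23000 m

Scale height: H = RT/g = 3902 × 289 / 12.0 = 93973 m.
Invert the barometric formula: z = H ln(P₀/P).
P₀/P = 878.8/688.3 = 1.2768; ln(1.2768) = 0.24436.
z = 93973 × 0.24436 = 22963 m.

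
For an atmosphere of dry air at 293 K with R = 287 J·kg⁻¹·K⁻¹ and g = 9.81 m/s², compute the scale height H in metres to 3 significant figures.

H ≈ 8570 m

The scale height of an isothermal atmosphere is H = RT/g.
H = 287 × 293 / 9.81 = 84091/9.81 = 8572.0 m.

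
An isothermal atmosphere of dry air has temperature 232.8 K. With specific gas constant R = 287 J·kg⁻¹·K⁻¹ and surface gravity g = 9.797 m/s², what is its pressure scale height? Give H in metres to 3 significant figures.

The scale height of an isothermal atmosphere is H = RT/g.
H = 287 × 232.8 / 9.797 = 66814/9.797 = 6819.8 m.

H ≈ 6820 m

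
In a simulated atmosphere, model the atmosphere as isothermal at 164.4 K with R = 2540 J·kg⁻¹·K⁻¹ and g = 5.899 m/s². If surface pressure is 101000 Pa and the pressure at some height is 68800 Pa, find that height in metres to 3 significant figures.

z ≈ 27200 m

Scale height: H = RT/g = 2540 × 164.4 / 5.899 = 70788 m.
Invert the barometric formula: z = H ln(P₀/P).
P₀/P = 101000/68800 = 1.4680; ln(1.4680) = 0.38390.
z = 70788 × 0.38390 = 27176 m.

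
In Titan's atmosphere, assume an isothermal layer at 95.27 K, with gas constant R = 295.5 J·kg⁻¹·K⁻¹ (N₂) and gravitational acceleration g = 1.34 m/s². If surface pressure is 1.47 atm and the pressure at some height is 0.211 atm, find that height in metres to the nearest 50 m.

z ≈ 40800 m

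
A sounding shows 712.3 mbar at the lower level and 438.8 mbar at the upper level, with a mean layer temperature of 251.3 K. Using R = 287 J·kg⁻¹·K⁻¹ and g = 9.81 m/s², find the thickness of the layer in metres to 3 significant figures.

Δz ≈ 3560 m

Hypsometric equation: Δz = (R T̄/g) ln(P₁/P₂).
R T̄/g = 287 × 251.3 / 9.81 = 7352.0 m.
ln(712.3/438.8) = ln(1.6233) = 0.48446.
Δz = 7352.0 × 0.48446 = 3561.7 m.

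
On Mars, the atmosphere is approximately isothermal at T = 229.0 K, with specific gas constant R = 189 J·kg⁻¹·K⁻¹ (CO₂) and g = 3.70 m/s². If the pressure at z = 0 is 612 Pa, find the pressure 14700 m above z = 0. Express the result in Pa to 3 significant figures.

P ≈ 174 Pa

Scale height: H = RT/g = 189 × 229.0 / 3.70 = 11698 m.
Barometric formula: P = P₀ exp(−z/H).
z/H = 14700/11698 = 1.2566; exp(−1.2566) = 0.28462.
P = 612 × 0.28462 = 174.19 Pa.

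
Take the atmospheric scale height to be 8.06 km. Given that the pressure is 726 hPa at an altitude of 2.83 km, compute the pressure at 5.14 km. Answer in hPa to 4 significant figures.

P ≈ 545.1 hPa

Between two levels, P₂ = P₁ exp(−Δz/H) with Δz = z₂ − z₁.
Δz = 5140.0 − 2830.0 = 2310.0 m; Δz/H = 2310.0/8060.0 = 0.28660.
P₂ = 726 × exp(−0.28660) = 726 × 0.75081 = 545.09 hPa.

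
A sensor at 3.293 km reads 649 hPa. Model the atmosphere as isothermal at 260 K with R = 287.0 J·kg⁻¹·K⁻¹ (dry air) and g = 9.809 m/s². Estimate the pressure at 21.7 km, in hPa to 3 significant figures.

Scale height: H = RT/g = 287.0 × 260 / 9.809 = 7607.3 m.
Between two levels, P₂ = P₁ exp(−Δz/H) with Δz = z₂ − z₁.
Δz = 21700 − 3293.0 = 18407 m; Δz/H = 18407/7607.3 = 2.4196.
P₂ = 649 × exp(−2.4196) = 649 × 0.088957 = 57.733 hPa.

P ≈ 57.7 hPa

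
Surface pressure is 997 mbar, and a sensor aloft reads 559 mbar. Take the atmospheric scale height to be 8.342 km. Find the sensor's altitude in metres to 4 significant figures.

z ≈ 4827 m

Invert the barometric formula: z = H ln(P₀/P).
P₀/P = 997/559 = 1.7835; ln(1.7835) = 0.57858.
z = 8342.0 × 0.57858 = 4826.5 m.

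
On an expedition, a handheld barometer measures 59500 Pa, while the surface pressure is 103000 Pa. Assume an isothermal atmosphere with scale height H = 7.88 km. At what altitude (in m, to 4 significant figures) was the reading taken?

Invert the barometric formula: z = H ln(P₀/P).
P₀/P = 103000/59500 = 1.7311; ln(1.7311) = 0.54876.
z = 7880.0 × 0.54876 = 4324.2 m.

z ≈ 4324 m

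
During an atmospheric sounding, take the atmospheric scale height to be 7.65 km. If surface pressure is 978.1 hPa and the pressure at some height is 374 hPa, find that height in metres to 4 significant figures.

z ≈ 7354 m

Invert the barometric formula: z = H ln(P₀/P).
P₀/P = 978.1/374 = 2.6152; ln(2.6152) = 0.96134.
z = 7650.0 × 0.96134 = 7354.3 m.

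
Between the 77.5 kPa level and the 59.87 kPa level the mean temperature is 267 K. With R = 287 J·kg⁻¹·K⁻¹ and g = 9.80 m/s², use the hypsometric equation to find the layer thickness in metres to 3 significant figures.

Hypsometric equation: Δz = (R T̄/g) ln(P₁/P₂).
R T̄/g = 287 × 267 / 9.80 = 7819.3 m.
ln(77.5/59.87) = ln(1.2945) = 0.25812.
Δz = 7819.3 × 0.25812 = 2018.3 m.

Δz ≈ 2020 m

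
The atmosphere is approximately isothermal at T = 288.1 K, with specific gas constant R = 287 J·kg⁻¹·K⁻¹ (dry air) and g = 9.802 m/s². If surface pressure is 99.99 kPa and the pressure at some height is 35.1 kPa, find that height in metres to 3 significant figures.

z ≈ 8830 m

Scale height: H = RT/g = 287 × 288.1 / 9.802 = 8435.5 m.
Invert the barometric formula: z = H ln(P₀/P).
P₀/P = 99.99/35.1 = 2.8487; ln(2.8487) = 1.0469.
z = 8435.5 × 1.0469 = 8831.1 m.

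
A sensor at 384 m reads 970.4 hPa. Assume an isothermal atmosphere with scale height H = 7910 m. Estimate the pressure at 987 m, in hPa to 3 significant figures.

P ≈ 899 hPa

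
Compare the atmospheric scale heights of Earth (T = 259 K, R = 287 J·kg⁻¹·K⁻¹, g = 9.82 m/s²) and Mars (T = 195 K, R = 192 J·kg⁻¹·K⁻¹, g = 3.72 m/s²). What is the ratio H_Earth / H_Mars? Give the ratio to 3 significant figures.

H_Earth/H_Mars ≈ 0.752

H = RT/g for each body.
H_Earth = 287 × 259 / 9.82 = 7569.6 m.
H_Mars = 192 × 195 / 3.72 = 10065 m.
H_Earth/H_Mars = 7569.6/10065 = 0.75207.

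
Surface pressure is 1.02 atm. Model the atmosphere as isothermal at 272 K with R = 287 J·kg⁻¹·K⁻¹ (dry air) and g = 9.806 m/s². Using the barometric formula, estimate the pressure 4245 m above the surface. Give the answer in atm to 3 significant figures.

Scale height: H = RT/g = 287 × 272 / 9.806 = 7960.8 m.
Barometric formula: P = P₀ exp(−z/H).
z/H = 4245.0/7960.8 = 0.53324; exp(−0.53324) = 0.58670.
P = 1.02 × 0.58670 = 0.59843 atm.

P ≈ 0.598 atm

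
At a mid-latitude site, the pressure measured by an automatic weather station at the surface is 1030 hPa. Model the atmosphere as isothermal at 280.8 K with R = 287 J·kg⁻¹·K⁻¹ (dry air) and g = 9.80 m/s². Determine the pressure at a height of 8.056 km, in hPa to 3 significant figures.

P ≈ 387 hPa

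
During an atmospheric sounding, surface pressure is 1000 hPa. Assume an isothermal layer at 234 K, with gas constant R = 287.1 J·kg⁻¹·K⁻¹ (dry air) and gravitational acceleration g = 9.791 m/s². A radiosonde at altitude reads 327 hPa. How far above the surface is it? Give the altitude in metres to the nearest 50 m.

z ≈ 7650 m

Scale height: H = RT/g = 287.1 × 234 / 9.791 = 6861.5 m.
Invert the barometric formula: z = H ln(P₀/P).
P₀/P = 1000/327 = 3.0581; ln(3.0581) = 1.1178.
z = 6861.5 × 1.1178 = 7669.8 m.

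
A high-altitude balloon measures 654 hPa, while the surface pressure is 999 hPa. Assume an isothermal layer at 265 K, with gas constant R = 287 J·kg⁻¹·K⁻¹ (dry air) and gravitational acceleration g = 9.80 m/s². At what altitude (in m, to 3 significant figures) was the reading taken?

Scale height: H = RT/g = 287 × 265 / 9.80 = 7760.7 m.
Invert the barometric formula: z = H ln(P₀/P).
P₀/P = 999/654 = 1.5275; ln(1.5275) = 0.42363.
z = 7760.7 × 0.42363 = 3287.7 m.

z ≈ 3290 m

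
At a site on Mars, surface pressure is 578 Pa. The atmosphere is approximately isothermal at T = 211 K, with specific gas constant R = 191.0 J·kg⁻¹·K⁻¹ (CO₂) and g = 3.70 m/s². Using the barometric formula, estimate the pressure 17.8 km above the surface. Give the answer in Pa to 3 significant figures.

P ≈ 113 Pa

Scale height: H = RT/g = 191.0 × 211 / 3.70 = 10892 m.
Barometric formula: P = P₀ exp(−z/H).
z/H = 17800/10892 = 1.6342; exp(−1.6342) = 0.19511.
P = 578 × 0.19511 = 112.77 Pa.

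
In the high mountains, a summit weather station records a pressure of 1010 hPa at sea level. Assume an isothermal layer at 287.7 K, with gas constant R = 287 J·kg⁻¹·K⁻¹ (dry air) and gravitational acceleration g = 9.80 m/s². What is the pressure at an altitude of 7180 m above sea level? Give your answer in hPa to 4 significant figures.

P ≈ 430.8 hPa

Scale height: H = RT/g = 287 × 287.7 / 9.80 = 8425.5 m.
Barometric formula: P = P₀ exp(−z/H).
z/H = 7180.0/8425.5 = 0.85217; exp(−0.85217) = 0.42649.
P = 1010 × 0.42649 = 430.75 hPa.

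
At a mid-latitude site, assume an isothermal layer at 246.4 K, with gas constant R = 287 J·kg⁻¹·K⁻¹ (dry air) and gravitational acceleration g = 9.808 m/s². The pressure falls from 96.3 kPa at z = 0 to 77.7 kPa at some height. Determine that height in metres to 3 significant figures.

Scale height: H = RT/g = 287 × 246.4 / 9.808 = 7210.1 m.
Invert the barometric formula: z = H ln(P₀/P).
P₀/P = 96.3/77.7 = 1.2394; ln(1.2394) = 0.21463.
z = 7210.1 × 0.21463 = 1547.5 m.

z ≈ 1550 m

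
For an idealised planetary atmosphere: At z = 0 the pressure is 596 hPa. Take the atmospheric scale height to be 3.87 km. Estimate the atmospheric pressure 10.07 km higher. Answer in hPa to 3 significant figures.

P ≈ 44.2 hPa

Barometric formula: P = P₀ exp(−z/H).
z/H = 10070/3870.0 = 2.6021; exp(−2.6021) = 0.074118.
P = 596 × 0.074118 = 44.174 hPa.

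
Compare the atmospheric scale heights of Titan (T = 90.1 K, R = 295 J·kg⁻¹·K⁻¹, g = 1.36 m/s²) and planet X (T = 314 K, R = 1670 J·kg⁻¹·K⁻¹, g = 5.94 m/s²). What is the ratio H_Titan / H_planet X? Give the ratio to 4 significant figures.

H_Titan/H_planet X ≈ 0.2214

H = RT/g for each body.
H_Titan = 295 × 90.1 / 1.36 = 19544 m.
H_planet X = 1670 × 314 / 5.94 = 88279 m.
H_Titan/H_planet X = 19544/88279 = 0.22139.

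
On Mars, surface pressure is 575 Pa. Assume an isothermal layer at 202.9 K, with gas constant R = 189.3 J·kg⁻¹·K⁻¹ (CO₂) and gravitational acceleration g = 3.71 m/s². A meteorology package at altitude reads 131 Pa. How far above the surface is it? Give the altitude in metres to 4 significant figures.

Scale height: H = RT/g = 189.3 × 202.9 / 3.71 = 10353 m.
Invert the barometric formula: z = H ln(P₀/P).
P₀/P = 575/131 = 4.3893; ln(4.3893) = 1.4792.
z = 10353 × 1.4792 = 15314 m.

z ≈ 15310 m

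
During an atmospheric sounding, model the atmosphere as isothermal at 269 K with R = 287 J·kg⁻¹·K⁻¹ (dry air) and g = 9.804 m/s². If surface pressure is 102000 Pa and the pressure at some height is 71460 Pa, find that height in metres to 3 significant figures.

z ≈ 2800 m

Scale height: H = RT/g = 287 × 269 / 9.804 = 7874.6 m.
Invert the barometric formula: z = H ln(P₀/P).
P₀/P = 102000/71460 = 1.4274; ln(1.4274) = 0.35585.
z = 7874.6 × 0.35585 = 2802.2 m.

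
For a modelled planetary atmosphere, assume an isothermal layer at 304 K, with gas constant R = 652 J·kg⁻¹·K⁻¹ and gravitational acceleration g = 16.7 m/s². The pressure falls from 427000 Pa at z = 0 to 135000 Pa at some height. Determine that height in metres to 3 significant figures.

z ≈ 13700 m

Scale height: H = RT/g = 652 × 304 / 16.7 = 11869 m.
Invert the barometric formula: z = H ln(P₀/P).
P₀/P = 427000/135000 = 3.1630; ln(3.1630) = 1.1515.
z = 11869 × 1.1515 = 13667 m.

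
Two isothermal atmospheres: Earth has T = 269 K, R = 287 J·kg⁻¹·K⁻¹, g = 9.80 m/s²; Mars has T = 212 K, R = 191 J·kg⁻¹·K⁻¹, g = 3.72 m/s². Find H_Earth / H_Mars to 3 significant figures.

H = RT/g for each body.
H_Earth = 287 × 269 / 9.80 = 7877.9 m.
H_Mars = 191 × 212 / 3.72 = 10885 m.
H_Earth/H_Mars = 7877.9/10885 = 0.72374.

H_Earth/H_Mars ≈ 0.724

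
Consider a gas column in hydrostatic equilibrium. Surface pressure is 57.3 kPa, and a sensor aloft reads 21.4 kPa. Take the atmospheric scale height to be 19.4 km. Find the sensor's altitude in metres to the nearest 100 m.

Invert the barometric formula: z = H ln(P₀/P).
P₀/P = 57.3/21.4 = 2.6776; ln(2.6776) = 0.98492.
z = 19400 × 0.98492 = 19107 m.

z ≈ 19100 m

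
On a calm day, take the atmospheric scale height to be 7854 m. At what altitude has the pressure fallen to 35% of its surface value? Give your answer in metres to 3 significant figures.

z ≈ 8250 m

Set P/P₀ = exp(−z/H) = 0.35, so z = −H ln(0.35).
−ln(0.35) = 1.0498; z = 7854.0 × 1.0498 = 8245.1 m.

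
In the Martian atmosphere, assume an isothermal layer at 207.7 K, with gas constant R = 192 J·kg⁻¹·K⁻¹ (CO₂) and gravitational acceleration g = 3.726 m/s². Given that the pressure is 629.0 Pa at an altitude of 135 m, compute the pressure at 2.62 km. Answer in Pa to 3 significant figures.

P ≈ 499 Pa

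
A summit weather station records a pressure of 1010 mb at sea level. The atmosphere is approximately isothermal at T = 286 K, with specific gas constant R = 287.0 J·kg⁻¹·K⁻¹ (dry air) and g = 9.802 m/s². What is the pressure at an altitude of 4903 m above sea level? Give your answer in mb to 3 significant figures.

Scale height: H = RT/g = 287.0 × 286 / 9.802 = 8374.0 m.
Barometric formula: P = P₀ exp(−z/H).
z/H = 4903.0/8374.0 = 0.58550; exp(−0.58550) = 0.55683.
P = 1010 × 0.55683 = 562.40 mb.

P ≈ 562 mb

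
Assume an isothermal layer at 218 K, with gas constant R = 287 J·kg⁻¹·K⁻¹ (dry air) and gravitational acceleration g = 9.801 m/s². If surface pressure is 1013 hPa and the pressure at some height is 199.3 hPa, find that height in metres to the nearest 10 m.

Scale height: H = RT/g = 287 × 218 / 9.801 = 6383.6 m.
Invert the barometric formula: z = H ln(P₀/P).
P₀/P = 1013/199.3 = 5.0828; ln(5.0828) = 1.6259.
z = 6383.6 × 1.6259 = 10379 m.

z ≈ 10380 m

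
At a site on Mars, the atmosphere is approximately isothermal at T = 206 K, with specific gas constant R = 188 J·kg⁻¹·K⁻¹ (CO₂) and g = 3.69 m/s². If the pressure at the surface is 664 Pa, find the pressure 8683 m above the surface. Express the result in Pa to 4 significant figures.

Scale height: H = RT/g = 188 × 206 / 3.69 = 10495 m.
Barometric formula: P = P₀ exp(−z/H).
z/H = 8683.0/10495 = 0.82735; exp(−0.82735) = 0.43721.
P = 664 × 0.43721 = 290.31 Pa.

P ≈ 290.3 Pa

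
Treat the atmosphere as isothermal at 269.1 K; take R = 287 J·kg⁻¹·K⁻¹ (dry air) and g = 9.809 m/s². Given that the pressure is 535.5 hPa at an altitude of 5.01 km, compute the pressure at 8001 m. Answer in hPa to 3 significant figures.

P ≈ 366 hPa

Scale height: H = RT/g = 287 × 269.1 / 9.809 = 7873.6 m.
Between two levels, P₂ = P₁ exp(−Δz/H) with Δz = z₂ − z₁.
Δz = 8001.0 − 5010.0 = 2991.0 m; Δz/H = 2991.0/7873.6 = 0.37988.
P₂ = 535.5 × exp(−0.37988) = 535.5 × 0.68394 = 366.25 hPa.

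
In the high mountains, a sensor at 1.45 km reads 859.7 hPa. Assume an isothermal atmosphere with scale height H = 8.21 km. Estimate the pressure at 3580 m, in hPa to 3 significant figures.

Between two levels, P₂ = P₁ exp(−Δz/H) with Δz = z₂ − z₁.
Δz = 3580.0 − 1450.0 = 2130.0 m; Δz/H = 2130.0/8210.0 = 0.25944.
P₂ = 859.7 × exp(−0.25944) = 859.7 × 0.77148 = 663.24 hPa.

P ≈ 663 hPa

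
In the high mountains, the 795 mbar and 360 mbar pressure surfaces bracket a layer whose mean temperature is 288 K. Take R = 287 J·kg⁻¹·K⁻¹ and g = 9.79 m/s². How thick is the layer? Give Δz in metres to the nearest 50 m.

Hypsometric equation: Δz = (R T̄/g) ln(P₁/P₂).
R T̄/g = 287 × 288 / 9.79 = 8442.9 m.
ln(795/360) = ln(2.2083) = 0.79222.
Δz = 8442.9 × 0.79222 = 6688.6 m.

Δz ≈ 6700 m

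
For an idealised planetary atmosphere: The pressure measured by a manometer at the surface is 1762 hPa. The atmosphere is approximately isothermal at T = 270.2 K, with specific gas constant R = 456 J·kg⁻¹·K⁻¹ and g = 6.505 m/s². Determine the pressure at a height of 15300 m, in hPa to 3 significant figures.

P ≈ 786 hPa

Scale height: H = RT/g = 456 × 270.2 / 6.505 = 18941 m.
Barometric formula: P = P₀ exp(−z/H).
z/H = 15300/18941 = 0.80777; exp(−0.80777) = 0.44585.
P = 1762 × 0.44585 = 785.59 hPa.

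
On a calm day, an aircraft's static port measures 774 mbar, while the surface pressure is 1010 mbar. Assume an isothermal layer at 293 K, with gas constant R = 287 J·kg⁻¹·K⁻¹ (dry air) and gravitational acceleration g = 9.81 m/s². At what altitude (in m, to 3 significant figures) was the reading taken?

Scale height: H = RT/g = 287 × 293 / 9.81 = 8572.0 m.
Invert the barometric formula: z = H ln(P₀/P).
P₀/P = 1010/774 = 1.3049; ln(1.3049) = 0.26613.
z = 8572.0 × 0.26613 = 2281.3 m.

z ≈ 2280 m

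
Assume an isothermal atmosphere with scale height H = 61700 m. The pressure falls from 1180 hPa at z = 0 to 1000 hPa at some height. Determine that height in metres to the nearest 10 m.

Invert the barometric formula: z = H ln(P₀/P).
P₀/P = 1180/1000 = 1.1800; ln(1.1800) = 0.16551.
z = 61700 × 0.16551 = 10212 m.

z ≈ 10210 m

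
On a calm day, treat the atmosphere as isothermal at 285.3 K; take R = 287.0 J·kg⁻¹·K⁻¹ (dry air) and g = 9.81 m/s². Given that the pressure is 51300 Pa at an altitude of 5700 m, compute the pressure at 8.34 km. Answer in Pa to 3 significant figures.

Scale height: H = RT/g = 287.0 × 285.3 / 9.81 = 8346.7 m.
Between two levels, P₂ = P₁ exp(−Δz/H) with Δz = z₂ − z₁.
Δz = 8340.0 − 5700.0 = 2640.0 m; Δz/H = 2640.0/8346.7 = 0.31629.
P₂ = 51300 × exp(−0.31629) = 51300 × 0.72885 = 37390 Pa.

P ≈ 37400 Pa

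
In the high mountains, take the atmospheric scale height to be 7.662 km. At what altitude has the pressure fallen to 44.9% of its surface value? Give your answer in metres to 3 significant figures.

Set P/P₀ = exp(−z/H) = 0.449, so z = −H ln(0.449).
−ln(0.449) = 0.80073; z = 7662.0 × 0.80073 = 6135.2 m.

z ≈ 6140 m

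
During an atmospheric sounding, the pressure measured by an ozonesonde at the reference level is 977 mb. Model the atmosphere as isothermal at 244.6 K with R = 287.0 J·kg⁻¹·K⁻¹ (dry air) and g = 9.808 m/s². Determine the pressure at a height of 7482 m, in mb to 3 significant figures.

Scale height: H = RT/g = 287.0 × 244.6 / 9.808 = 7157.4 m.
Barometric formula: P = P₀ exp(−z/H).
z/H = 7482.0/7157.4 = 1.0454; exp(−1.0454) = 0.35155.
P = 977 × 0.35155 = 343.46 mb.

P ≈ 343 mb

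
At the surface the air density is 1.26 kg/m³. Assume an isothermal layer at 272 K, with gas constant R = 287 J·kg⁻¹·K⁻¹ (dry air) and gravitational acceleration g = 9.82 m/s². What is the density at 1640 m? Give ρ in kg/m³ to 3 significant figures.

ρ ≈ 1.03 kg/m³

Scale height: H = RT/g = 287 × 272 / 9.82 = 7949.5 m.
In an isothermal atmosphere, density decays like pressure: ρ = ρ₀ exp(−z/H).
z/H = 1640.0/7949.5 = 0.20630; exp(−0.20630) = 0.81359.
ρ = 1.26 × 0.81359 = 1.0251 kg/m³.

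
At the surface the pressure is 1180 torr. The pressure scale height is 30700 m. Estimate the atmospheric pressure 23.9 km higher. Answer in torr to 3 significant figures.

Barometric formula: P = P₀ exp(−z/H).
z/H = 23900/30700 = 0.77850; exp(−0.77850) = 0.45909.
P = 1180 × 0.45909 = 541.73 torr.

P ≈ 542 torr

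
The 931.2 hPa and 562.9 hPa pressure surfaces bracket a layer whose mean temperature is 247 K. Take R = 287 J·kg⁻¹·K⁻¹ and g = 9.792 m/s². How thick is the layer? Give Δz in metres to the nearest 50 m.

Δz ≈ 3650 m

Hypsometric equation: Δz = (R T̄/g) ln(P₁/P₂).
R T̄/g = 287 × 247 / 9.792 = 7239.5 m.
ln(931.2/562.9) = ln(1.6543) = 0.50338.
Δz = 7239.5 × 0.50338 = 3644.2 m.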